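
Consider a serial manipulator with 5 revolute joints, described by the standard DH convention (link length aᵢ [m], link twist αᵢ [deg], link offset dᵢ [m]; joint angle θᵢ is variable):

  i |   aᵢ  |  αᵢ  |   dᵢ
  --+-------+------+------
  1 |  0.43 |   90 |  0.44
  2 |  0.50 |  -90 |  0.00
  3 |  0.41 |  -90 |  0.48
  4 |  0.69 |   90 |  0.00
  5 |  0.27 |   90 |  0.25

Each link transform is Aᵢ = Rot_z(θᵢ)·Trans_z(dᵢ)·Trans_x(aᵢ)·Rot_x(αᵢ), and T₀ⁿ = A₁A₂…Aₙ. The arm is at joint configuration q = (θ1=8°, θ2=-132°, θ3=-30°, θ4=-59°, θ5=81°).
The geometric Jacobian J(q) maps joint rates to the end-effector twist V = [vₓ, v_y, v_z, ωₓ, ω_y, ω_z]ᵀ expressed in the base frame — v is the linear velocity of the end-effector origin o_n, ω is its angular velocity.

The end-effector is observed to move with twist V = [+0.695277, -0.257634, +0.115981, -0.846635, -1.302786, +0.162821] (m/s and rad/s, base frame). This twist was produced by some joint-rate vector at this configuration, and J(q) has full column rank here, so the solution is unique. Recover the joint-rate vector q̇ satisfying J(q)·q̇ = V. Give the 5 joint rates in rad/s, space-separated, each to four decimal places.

-0.3190 0.0590 -0.5770 -0.8020 -0.9770

o_n = [0.5950, 0.0276, -1.2266]
J₁: ẑ×o_n = [-0.0276, 0.5950, 0.0000], ω = ẑ
J2: z=[0.1392, -0.9903, 0.0000] o=[0.4258, 0.0598, 0.4400] → [1.6504, 0.2320, 0.1631, 0.1392, -0.9903, 0.0000]
J3: z=[0.7359, 0.1034, -0.6691] o=[0.0945, 0.0133, 0.0684] → [-0.1244, 0.6181, -0.0412, 0.7359, 0.1034, -0.6691]
J4: z=[-0.4518, 0.8110, -0.3716] o=[0.2410, -0.1731, -0.5166] → [-0.5013, -0.4524, -0.3779, -0.4518, 0.8110, -0.3716]
J5: z=[0.8113, 0.5468, 0.2070] o=[0.4970, -0.3166, -1.1411] → [-0.1180, 0.0897, 0.2257, 0.8113, 0.5468, 0.2070]
q̇ = J⁺·V = [-0.3190, 0.0590, -0.5770, -0.8020, -0.9770]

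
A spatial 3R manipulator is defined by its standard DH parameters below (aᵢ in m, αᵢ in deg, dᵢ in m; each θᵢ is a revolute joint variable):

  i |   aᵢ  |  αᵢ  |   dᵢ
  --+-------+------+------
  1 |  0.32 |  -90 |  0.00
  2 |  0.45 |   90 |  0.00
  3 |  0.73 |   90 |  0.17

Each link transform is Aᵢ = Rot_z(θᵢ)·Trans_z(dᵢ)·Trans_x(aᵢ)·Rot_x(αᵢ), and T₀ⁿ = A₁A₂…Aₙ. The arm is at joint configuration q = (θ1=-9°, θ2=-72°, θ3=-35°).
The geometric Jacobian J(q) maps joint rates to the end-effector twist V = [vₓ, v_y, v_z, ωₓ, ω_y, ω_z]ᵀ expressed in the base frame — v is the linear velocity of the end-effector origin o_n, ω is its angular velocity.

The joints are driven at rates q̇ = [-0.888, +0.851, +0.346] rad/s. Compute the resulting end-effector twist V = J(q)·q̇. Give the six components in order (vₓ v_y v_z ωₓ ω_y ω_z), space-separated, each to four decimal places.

o_n = [0.4107, -0.4890, 1.0492]
J₁: ẑ×o_n = [0.4890, 0.4107, -0.0000], ω = ẑ
J2: z=[0.1564, 0.9877, 0.0000] o=[0.3161, -0.0501, 0.0000] → [1.0363, -0.1641, -0.1622, 0.1564, 0.9877, 0.0000]
J3: z=[-0.9393, 0.1488, 0.3090] o=[0.4534, -0.0718, 0.4280] → [0.2213, 0.5704, 0.3982, -0.9393, 0.1488, 0.3090]
V = J·q̇ = [0.5243, -0.3071, -0.0002, -0.1919, 0.8920, -0.7811]

0.5243 -0.3071 -0.0002 -0.1919 0.8920 -0.7811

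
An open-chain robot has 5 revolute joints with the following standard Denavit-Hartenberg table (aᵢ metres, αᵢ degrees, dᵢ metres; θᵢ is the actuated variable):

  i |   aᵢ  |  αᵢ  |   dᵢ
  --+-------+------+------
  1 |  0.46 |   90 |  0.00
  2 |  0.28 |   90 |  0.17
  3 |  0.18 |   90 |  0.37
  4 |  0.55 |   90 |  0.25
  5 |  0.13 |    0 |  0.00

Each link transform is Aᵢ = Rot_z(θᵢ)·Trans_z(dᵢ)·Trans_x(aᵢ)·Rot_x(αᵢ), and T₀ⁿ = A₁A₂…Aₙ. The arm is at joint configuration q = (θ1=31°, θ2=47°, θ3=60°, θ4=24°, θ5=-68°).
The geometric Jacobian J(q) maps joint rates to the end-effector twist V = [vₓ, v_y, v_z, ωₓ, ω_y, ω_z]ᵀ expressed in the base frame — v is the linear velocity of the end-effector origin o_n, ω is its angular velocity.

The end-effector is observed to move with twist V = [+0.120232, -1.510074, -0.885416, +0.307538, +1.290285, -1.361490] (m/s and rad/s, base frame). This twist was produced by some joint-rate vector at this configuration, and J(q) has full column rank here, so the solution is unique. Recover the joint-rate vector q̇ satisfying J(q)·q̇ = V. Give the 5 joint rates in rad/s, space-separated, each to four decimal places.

-0.9210 -0.4760 0.4110 0.5050 -0.6220

o_n = [1.5991, 0.1036, 0.1342]
J₁: ẑ×o_n = [-0.1036, 1.5991, 0.0000], ω = ẑ
J2: z=[0.5150, -0.8572, 0.0000] o=[0.3943, 0.2369, 0.0000] → [-0.1150, -0.0691, 0.9640, 0.5150, -0.8572, 0.0000]
J3: z=[0.6269, 0.3767, -0.6820] o=[0.6455, 0.1896, 0.2048] → [-0.0852, -0.6061, -0.4131, 0.6269, 0.3767, -0.6820]
J4: z=[0.2487, 0.7328, 0.6334] o=[1.0104, 0.2269, 0.0183] → [0.1631, 0.3440, -0.4621, 0.2487, 0.7328, 0.6334]
J5: z=[-0.2724, -0.5746, 0.7718] o=[1.5838, 0.2096, 0.2078] → [0.1241, -0.0082, 0.0377, -0.2724, -0.5746, 0.7718]
q̇ = J⁺·V = [-0.9210, -0.4760, 0.4110, 0.5050, -0.6220]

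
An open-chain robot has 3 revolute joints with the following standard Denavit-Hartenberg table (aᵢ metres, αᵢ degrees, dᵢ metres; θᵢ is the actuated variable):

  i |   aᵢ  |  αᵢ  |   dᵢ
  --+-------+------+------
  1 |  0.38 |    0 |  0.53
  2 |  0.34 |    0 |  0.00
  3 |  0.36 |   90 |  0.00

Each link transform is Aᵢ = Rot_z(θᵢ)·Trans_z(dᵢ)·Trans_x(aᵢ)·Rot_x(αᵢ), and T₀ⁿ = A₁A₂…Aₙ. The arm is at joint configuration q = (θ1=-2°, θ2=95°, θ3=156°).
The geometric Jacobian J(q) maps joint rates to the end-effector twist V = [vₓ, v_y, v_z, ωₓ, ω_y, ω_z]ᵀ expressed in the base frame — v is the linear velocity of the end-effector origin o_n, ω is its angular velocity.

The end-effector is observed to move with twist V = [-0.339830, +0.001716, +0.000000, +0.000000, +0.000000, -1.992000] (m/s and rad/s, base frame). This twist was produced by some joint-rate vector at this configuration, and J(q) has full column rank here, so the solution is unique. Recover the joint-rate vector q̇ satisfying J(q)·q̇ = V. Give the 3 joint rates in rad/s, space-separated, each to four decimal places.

-0.7190 -0.2800 -0.9930

o_n = [0.2330, -0.0098, 0.5300]
J₁: ẑ×o_n = [0.0098, 0.2330, -0.0000], ω = ẑ
J2: z=[0.0000, 0.0000, 1.0000] o=[0.3798, -0.0133, 0.5300] → [-0.0034, -0.1468, 0.0000, 0.0000, 0.0000, 1.0000]
J3: z=[0.0000, 0.0000, 1.0000] o=[0.3620, 0.3263, 0.5300] → [0.3361, -0.1290, 0.0000, 0.0000, 0.0000, 1.0000]
q̇ = J⁺·V = [-0.7190, -0.2800, -0.9930]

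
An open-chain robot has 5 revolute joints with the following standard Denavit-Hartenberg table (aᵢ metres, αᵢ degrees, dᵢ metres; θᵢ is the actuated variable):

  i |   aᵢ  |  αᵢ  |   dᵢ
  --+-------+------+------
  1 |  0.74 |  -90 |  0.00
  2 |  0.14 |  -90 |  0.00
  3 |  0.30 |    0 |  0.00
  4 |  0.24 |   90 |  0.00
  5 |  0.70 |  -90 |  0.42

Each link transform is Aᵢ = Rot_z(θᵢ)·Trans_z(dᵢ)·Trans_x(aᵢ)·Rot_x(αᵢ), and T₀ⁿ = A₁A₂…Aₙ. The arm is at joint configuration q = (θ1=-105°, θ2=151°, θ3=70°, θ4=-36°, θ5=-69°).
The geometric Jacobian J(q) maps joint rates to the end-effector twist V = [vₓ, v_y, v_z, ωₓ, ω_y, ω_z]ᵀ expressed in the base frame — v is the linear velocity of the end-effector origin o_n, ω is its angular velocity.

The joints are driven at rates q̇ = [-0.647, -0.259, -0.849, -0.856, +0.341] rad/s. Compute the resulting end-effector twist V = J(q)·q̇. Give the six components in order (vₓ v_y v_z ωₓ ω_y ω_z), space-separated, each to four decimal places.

o_n = [-0.2744, -0.2198, -1.0003]
J₁: ẑ×o_n = [0.2198, -0.2744, 0.0000], ω = ẑ
J2: z=[0.9659, -0.2588, 0.0000] o=[-0.1915, -0.7148, 0.0000] → [0.2589, 0.9663, 0.4567, 0.9659, -0.2588, 0.0000]
J3: z=[0.1255, 0.4683, 0.8746] o=[-0.1598, -0.5965, -0.0679] → [-0.7662, 0.0168, 0.1009, 0.1255, 0.4683, 0.8746]
J4: z=[0.1255, 0.4683, 0.8746] o=[-0.4089, -0.4369, -0.1176] → [-0.6032, 0.2284, -0.0357, 0.1255, 0.4683, 0.8746]
J5: z=[0.9274, 0.2578, -0.2711] o=[-0.4935, -0.2340, -0.2141] → [-0.1989, 0.6698, -0.0433, 0.9274, 0.2578, -0.2711]
V = J·q̇ = [0.8898, -0.0541, -0.1881, -0.1479, -0.6435, -2.2307]

0.8898 -0.0541 -0.1881 -0.1479 -0.6435 -2.2307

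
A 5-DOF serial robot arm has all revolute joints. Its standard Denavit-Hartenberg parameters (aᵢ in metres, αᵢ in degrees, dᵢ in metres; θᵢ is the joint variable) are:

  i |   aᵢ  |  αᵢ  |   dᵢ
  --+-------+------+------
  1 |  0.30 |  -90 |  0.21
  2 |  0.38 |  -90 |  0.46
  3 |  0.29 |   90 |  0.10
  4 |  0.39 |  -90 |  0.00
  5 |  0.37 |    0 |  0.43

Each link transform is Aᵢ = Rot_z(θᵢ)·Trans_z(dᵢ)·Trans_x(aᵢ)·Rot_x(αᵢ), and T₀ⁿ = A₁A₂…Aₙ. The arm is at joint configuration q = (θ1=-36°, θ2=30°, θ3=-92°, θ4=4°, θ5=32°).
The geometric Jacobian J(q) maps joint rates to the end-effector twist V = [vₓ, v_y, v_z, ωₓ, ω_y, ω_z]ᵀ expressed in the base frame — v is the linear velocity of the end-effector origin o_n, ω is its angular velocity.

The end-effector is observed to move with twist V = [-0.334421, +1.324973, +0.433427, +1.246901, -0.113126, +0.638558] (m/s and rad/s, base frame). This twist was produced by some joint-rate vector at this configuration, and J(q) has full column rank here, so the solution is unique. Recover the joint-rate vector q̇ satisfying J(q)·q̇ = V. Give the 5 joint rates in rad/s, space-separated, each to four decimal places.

o_n = [1.2284, 0.8730, -0.5618]
J₁: ẑ×o_n = [-0.8730, 1.2284, 0.0000], ω = ẑ
J2: z=[0.5878, 0.8090, 0.0000] o=[0.2427, -0.1763, 0.2100] → [-0.6244, 0.4536, -0.1807, 0.5878, 0.8090, 0.0000]
J3: z=[-0.4045, 0.2939, -0.8660] o=[0.7793, 0.0024, 0.0200] → [0.5830, -0.6243, -0.4842, -0.4045, 0.2939, -0.8660]
J4: z=[-0.7207, 0.4805, 0.4997] o=[0.9021, 0.2714, -0.0615] → [-0.5410, -0.1975, -0.5904, -0.7207, 0.4805, 0.4997]
J5: z=[-0.4428, 0.2355, -0.8651] o=[1.1102, 0.6009, -0.0783] → [0.1216, -0.3164, -0.1484, -0.4428, 0.2355, -0.8651]
q̇ = J⁺·V = [0.6670, 0.5510, 0.3070, -0.9480, -0.8220]

0.6670 0.5510 0.3070 -0.9480 -0.8220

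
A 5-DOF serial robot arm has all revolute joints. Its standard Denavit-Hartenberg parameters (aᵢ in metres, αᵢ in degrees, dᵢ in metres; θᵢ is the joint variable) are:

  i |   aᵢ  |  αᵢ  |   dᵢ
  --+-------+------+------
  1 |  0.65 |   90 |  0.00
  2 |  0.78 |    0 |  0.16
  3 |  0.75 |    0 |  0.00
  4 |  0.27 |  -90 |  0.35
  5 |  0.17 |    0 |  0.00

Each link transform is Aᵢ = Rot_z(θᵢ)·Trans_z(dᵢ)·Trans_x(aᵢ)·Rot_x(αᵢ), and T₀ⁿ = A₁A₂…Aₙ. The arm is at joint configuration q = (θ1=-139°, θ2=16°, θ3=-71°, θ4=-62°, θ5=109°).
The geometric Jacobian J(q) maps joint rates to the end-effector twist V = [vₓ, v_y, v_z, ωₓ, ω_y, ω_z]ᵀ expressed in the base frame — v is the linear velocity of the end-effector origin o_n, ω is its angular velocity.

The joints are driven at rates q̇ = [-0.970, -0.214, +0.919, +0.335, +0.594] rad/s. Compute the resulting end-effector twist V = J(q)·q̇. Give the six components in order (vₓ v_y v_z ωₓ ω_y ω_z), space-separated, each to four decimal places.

o_n = [-1.5367, -0.8730, -0.5906]
J₁: ẑ×o_n = [0.8730, -1.5367, 0.0000], ω = ẑ
J2: z=[-0.6561, 0.7547, 0.0000] o=[-0.4906, -0.4264, 0.0000] → [-0.4457, -0.3875, 1.0825, -0.6561, 0.7547, 0.0000]
J3: z=[-0.6561, 0.7547, 0.0000] o=[-1.1614, -0.7976, 0.2150] → [-0.6080, -0.5285, 0.3327, -0.6561, 0.7547, 0.0000]
J4: z=[-0.6561, 0.7547, 0.0000] o=[-1.4861, -1.0798, -0.3994] → [-0.1443, -0.1255, -0.0975, -0.6561, 0.7547, 0.0000]
J5: z=[-0.6725, -0.5846, -0.4540] o=[-1.6232, -0.7352, -0.6399] → [-0.0914, -0.0061, 0.1432, -0.6725, -0.5846, -0.4540]
V = J·q̇ = [-1.4129, 1.0421, 0.1265, -1.0817, 0.4377, -1.2397]

-1.4129 1.0421 0.1265 -1.0817 0.4377 -1.2397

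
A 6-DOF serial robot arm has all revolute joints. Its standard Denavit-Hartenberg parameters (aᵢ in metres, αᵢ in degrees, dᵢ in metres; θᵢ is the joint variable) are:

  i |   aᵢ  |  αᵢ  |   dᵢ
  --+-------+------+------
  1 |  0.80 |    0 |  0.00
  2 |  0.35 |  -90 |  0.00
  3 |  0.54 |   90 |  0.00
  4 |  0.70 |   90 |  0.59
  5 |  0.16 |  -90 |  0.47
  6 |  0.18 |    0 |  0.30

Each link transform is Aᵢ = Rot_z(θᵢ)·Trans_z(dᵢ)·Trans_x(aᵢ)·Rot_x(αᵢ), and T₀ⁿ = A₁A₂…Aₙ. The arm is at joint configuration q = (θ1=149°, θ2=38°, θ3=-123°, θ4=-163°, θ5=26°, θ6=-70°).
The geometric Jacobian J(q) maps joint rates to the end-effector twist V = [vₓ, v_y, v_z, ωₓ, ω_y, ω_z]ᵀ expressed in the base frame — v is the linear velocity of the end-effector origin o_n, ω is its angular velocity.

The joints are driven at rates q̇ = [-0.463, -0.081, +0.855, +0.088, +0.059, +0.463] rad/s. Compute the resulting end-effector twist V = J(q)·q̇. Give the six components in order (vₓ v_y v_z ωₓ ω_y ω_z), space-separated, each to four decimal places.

0.6894 0.3680 0.4271 0.6336 -0.9003 -0.6703

o_n = [-0.3955, 0.0580, -0.8406]
J₁: ẑ×o_n = [-0.0580, -0.3955, 0.0000], ω = ẑ
J2: z=[0.0000, 0.0000, 1.0000] o=[-0.6857, 0.4120, 0.0000] → [0.3541, 0.2902, -0.0000, 0.0000, 0.0000, 1.0000]
J3: z=[0.1219, -0.9925, 0.0000] o=[-1.0331, 0.3694, 0.0000] → [0.8343, 0.1024, 0.5949, 0.1219, -0.9925, 0.0000]
J4: z=[0.8324, 0.1022, -0.5446] o=[-0.7412, 0.4052, 0.4529] → [-0.3213, 0.8884, -0.3244, 0.8324, 0.1022, -0.5446]
J5: z=[-0.0415, -0.9686, -0.2452] o=[-0.6369, 0.6242, -0.4299] → [0.2590, -0.0762, 0.2573, -0.0415, -0.9686, -0.2452]
J6: z=[0.9904, -0.0075, -0.1379] o=[-0.6775, 0.2088, -0.6987] → [-0.0197, 0.1017, -0.1472, 0.9904, -0.0075, -0.1379]
V = J·q̇ = [0.6894, 0.3680, 0.4271, 0.6336, -0.9003, -0.6703]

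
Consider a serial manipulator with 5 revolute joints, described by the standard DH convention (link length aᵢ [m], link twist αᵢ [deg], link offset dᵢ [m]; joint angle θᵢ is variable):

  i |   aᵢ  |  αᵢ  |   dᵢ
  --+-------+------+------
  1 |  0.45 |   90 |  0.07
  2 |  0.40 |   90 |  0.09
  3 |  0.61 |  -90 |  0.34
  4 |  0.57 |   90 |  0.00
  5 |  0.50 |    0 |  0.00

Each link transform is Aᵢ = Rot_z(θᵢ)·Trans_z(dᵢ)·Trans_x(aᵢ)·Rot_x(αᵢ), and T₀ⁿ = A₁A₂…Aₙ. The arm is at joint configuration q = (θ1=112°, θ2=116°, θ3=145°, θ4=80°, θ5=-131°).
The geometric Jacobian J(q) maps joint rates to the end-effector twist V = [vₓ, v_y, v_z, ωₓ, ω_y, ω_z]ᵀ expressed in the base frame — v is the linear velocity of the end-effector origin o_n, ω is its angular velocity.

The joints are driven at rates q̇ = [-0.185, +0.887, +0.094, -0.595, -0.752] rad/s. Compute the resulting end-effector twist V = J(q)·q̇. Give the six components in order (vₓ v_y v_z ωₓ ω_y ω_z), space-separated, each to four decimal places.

o_n = [0.5275, 0.7581, 0.1886]
J₁: ẑ×o_n = [-0.7581, 0.5275, 0.0000], ω = ẑ
J2: z=[0.9272, 0.3746, 0.0000] o=[-0.1686, 0.4172, 0.0700] → [0.0444, -0.1100, 0.0553, 0.9272, 0.3746, 0.0000]
J3: z=[-0.3367, 0.8333, 0.4384] o=[-0.0194, 0.2884, 0.4295] → [-0.4067, 0.1586, -0.6140, -0.3367, 0.8333, 0.4384]
J4: z=[-0.8537, -0.0737, -0.5155] o=[0.1084, 0.9059, 0.1295] → [-0.0805, -0.1656, 0.1570, -0.8537, -0.0737, -0.5155]
J5: z=[0.3328, 0.6842, -0.6489] o=[0.3368, 0.4923, -0.1895] → [0.4312, -0.2496, -0.0420, 0.3328, 0.6842, -0.6489]
V = J·q̇ = [-0.1349, 0.1060, -0.0705, 1.0485, -0.0600, 0.6509]

-0.1349 0.1060 -0.0705 1.0485 -0.0600 0.6509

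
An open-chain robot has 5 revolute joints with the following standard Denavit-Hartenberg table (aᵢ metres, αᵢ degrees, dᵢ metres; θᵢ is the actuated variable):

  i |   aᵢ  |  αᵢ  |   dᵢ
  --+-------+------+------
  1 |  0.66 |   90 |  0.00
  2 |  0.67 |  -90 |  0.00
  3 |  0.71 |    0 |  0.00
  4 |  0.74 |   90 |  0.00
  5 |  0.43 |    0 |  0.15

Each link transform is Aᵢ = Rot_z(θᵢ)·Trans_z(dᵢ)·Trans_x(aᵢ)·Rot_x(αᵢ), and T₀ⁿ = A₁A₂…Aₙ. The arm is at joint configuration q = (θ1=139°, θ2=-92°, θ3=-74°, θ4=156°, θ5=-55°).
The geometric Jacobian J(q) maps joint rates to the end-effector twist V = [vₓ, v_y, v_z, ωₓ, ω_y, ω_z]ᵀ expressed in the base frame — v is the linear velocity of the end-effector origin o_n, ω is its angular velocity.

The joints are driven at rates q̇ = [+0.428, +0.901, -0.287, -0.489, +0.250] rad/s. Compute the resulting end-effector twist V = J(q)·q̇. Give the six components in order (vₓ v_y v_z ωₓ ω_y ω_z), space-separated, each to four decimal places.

-0.6676 0.6813 -0.9136 1.2058 0.1918 0.2077

o_n = [-0.3816, -0.0309, -1.1386]
J₁: ẑ×o_n = [0.0309, -0.3816, 0.0000], ω = ẑ
J2: z=[0.6561, 0.7547, 0.0000] o=[-0.4981, 0.4330, 0.0000] → [-0.8593, 0.7470, -0.3922, 0.6561, 0.7547, 0.0000]
J3: z=[-0.7542, 0.6557, -0.0349] o=[-0.4805, 0.4177, -0.6696] → [-0.3231, -0.3572, 0.2735, -0.7542, 0.6557, -0.0349]
J4: z=[-0.7542, 0.6557, -0.0349] o=[-0.0275, 0.9283, -0.8652] → [-0.2127, -0.1938, 0.9556, -0.7542, 0.6557, -0.0349]
J5: z=[0.1174, 0.0824, -0.9897] o=[-0.5056, 0.3729, -0.9681] → [-0.4136, -0.1027, -0.0576, 0.1174, 0.0824, -0.9897]
V = J·q̇ = [-0.6676, 0.6813, -0.9136, 1.2058, 0.1918, 0.2077]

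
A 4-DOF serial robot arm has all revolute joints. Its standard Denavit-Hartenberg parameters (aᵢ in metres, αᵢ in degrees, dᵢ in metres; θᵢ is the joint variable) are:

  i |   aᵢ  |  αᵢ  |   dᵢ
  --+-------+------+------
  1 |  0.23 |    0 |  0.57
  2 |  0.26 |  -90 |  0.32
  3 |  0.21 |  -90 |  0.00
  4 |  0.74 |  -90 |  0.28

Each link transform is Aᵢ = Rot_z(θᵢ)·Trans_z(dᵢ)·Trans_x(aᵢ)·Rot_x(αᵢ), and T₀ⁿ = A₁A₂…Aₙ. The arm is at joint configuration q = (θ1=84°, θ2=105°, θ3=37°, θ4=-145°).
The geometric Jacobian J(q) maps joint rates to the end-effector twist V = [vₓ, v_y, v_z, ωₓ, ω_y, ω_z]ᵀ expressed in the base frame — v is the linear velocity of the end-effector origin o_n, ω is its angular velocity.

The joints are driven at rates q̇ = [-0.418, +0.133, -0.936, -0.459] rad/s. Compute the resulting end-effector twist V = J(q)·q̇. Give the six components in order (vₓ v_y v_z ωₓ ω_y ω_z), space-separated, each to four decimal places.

o_n = [0.3126, -0.1553, 0.9048]
J₁: ẑ×o_n = [0.1553, 0.3126, -0.0000], ω = ẑ
J2: z=[0.0000, 0.0000, 1.0000] o=[0.0240, 0.2287, 0.5700] → [0.3840, 0.2885, -0.0000, 0.0000, 0.0000, 1.0000]
J3: z=[0.1564, -0.9877, 0.0000] o=[-0.2328, 0.1881, 0.8900] → [-0.0146, -0.0023, 0.4849, 0.1564, -0.9877, 0.0000]
J4: z=[0.5944, 0.0941, -0.7986] o=[-0.3984, 0.1618, 0.7636] → [-0.2400, -0.6517, -0.2554, 0.5944, 0.0941, -0.7986]
V = J·q̇ = [0.1100, 0.2090, -0.3366, -0.4193, 0.8813, 0.0816]

0.1100 0.2090 -0.3366 -0.4193 0.8813 0.0816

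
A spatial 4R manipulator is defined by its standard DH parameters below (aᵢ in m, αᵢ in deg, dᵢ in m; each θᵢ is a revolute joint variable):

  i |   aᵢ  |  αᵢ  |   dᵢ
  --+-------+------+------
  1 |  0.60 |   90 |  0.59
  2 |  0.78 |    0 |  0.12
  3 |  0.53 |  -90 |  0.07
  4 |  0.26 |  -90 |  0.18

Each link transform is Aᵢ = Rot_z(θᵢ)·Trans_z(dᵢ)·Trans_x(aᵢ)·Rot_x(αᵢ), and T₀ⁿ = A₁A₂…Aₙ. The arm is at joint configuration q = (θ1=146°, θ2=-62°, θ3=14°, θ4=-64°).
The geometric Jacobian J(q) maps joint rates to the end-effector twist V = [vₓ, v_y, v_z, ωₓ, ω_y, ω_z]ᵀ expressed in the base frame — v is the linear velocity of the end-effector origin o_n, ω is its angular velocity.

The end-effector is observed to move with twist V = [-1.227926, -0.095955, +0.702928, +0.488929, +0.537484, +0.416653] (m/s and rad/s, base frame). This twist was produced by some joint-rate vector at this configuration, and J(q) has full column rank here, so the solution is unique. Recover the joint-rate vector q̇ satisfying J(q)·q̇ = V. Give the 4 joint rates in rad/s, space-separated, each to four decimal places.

0.5110 0.7440 -0.0250 -0.1410

o_n = [-1.0322, 1.2073, -0.4568]
J₁: ẑ×o_n = [-1.2073, -1.0322, 0.0000], ω = ẑ
J2: z=[0.5592, 0.8290, 0.0000] o=[-0.4974, 0.3355, 0.5900] → [-0.8679, 0.5854, 0.9309, 0.5592, 0.8290, 0.0000]
J3: z=[0.5592, 0.8290, 0.0000] o=[-0.7339, 0.6398, -0.0987] → [-0.2969, 0.2003, 0.5647, 0.5592, 0.8290, 0.0000]
J4: z=[-0.6161, 0.4156, 0.6691] o=[-0.9888, 0.8961, -0.4926] → [-0.1934, -0.0071, -0.1737, -0.6161, 0.4156, 0.6691]
q̇ = J⁺·V = [0.5110, 0.7440, -0.0250, -0.1410]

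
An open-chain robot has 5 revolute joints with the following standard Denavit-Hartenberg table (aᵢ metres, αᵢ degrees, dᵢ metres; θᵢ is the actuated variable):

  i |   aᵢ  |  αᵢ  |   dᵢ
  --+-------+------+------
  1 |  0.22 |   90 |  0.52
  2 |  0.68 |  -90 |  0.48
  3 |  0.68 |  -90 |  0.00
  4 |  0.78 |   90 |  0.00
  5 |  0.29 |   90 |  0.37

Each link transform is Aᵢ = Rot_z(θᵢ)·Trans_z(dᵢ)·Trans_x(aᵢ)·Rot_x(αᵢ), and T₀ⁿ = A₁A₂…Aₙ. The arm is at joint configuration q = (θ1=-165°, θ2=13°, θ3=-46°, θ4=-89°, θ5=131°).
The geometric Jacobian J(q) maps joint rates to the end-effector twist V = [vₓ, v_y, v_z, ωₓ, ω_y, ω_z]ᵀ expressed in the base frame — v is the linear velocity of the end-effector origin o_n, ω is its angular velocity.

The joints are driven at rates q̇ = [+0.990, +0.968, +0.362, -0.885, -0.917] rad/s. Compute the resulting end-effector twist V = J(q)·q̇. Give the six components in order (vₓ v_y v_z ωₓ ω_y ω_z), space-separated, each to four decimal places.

0.8555 -1.5755 0.7081 -0.5054 2.1860 1.3272

o_n = [-1.2251, 0.2498, 1.3393]
J₁: ẑ×o_n = [-0.2498, -1.2251, 0.0000], ω = ẑ
J2: z=[-0.2588, 0.9659, 0.0000] o=[-0.2125, -0.0569, 0.5200] → [0.7914, 0.2120, 0.8987, -0.2588, 0.9659, 0.0000]
J3: z=[0.2173, 0.0582, 0.9744] o=[-0.9767, 0.2352, 0.6730] → [0.0246, -0.3868, 0.0176, 0.2173, 0.0582, 0.9744]
J4: z=[-0.4972, -0.8524, 0.1618] o=[-1.5479, 0.5886, 0.7792] → [-0.4226, 0.3307, 0.4436, -0.4972, -0.8524, 0.1618]
J5: z=[0.8436, -0.5186, -0.1392] o=[-1.3899, 0.6411, 1.5412] → [0.0503, 0.1474, -0.2446, 0.8436, -0.5186, -0.1392]
V = J·q̇ = [0.8555, -1.5755, 0.7081, -0.5054, 2.1860, 1.3272]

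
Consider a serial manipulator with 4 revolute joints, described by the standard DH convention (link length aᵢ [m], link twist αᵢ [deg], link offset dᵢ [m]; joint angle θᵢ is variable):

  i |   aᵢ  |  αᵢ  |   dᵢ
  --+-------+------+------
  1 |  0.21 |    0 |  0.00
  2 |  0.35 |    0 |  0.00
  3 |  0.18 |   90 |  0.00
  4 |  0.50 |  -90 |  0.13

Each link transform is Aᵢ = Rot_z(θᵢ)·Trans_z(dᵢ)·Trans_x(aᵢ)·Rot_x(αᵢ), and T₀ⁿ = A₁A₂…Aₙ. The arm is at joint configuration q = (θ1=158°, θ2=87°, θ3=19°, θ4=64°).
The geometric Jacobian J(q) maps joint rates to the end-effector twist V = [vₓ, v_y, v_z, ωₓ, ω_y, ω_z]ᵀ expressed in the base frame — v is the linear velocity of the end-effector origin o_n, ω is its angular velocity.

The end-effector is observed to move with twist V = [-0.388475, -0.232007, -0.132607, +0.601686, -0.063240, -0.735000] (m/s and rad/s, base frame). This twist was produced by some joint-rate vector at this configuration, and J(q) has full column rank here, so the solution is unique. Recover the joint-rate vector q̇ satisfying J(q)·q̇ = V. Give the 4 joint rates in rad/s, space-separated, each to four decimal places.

o_n = [-0.5136, -0.6220, 0.4494]
J₁: ẑ×o_n = [0.6220, -0.5136, 0.0000], ω = ẑ
J2: z=[0.0000, 0.0000, 1.0000] o=[-0.1947, 0.0787, 0.0000] → [0.7006, -0.3189, 0.0000, 0.0000, 0.0000, 1.0000]
J3: z=[0.0000, 0.0000, 1.0000] o=[-0.3426, -0.2385, 0.0000] → [0.3834, -0.1710, 0.0000, 0.0000, 0.0000, 1.0000]
J4: z=[-0.9945, 0.1045, 0.0000] o=[-0.3614, -0.4176, 0.0000] → [0.0470, 0.4469, 0.2192, -0.9945, 0.1045, 0.0000]
q̇ = J⁺·V = [0.5350, -0.6490, -0.6210, -0.6050]

0.5350 -0.6490 -0.6210 -0.6050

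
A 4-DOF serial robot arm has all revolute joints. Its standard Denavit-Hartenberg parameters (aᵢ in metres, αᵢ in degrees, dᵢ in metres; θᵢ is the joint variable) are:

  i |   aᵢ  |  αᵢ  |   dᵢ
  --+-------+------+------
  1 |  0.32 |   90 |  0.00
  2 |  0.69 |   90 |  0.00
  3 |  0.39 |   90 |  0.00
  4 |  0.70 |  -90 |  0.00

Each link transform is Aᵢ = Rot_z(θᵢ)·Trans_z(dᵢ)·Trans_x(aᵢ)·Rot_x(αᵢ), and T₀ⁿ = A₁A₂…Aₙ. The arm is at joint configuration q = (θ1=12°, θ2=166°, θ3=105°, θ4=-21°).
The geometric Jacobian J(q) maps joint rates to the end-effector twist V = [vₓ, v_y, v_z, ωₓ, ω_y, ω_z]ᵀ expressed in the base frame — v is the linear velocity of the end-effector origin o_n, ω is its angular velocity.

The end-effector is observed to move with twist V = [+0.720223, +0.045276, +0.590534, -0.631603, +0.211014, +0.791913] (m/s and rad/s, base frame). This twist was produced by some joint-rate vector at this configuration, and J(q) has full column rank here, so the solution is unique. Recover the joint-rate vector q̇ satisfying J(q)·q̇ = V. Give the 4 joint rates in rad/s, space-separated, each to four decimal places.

o_n = [0.0647, -1.0167, -0.1418]
J₁: ẑ×o_n = [1.0167, 0.0647, -0.0000], ω = ẑ
J2: z=[0.2079, -0.9781, 0.0000] o=[0.3130, 0.0665, 0.0000] → [0.1387, 0.0295, -0.4681, 0.2079, -0.9781, 0.0000]
J3: z=[0.2366, 0.0503, 0.9703] o=[-0.3419, -0.0727, 0.1669] → [0.9005, 0.4675, -0.2438, 0.2366, 0.0503, 0.9703]
J4: z=[-0.8629, -0.4480, 0.2337] o=[-0.1677, -0.4208, 0.1425] → [0.2666, -0.1910, 0.6184, -0.8629, -0.4480, 0.2337]
q̇ = J⁺·V = [0.2510, -0.5220, 0.3860, 0.7120]

0.2510 -0.5220 0.3860 0.7120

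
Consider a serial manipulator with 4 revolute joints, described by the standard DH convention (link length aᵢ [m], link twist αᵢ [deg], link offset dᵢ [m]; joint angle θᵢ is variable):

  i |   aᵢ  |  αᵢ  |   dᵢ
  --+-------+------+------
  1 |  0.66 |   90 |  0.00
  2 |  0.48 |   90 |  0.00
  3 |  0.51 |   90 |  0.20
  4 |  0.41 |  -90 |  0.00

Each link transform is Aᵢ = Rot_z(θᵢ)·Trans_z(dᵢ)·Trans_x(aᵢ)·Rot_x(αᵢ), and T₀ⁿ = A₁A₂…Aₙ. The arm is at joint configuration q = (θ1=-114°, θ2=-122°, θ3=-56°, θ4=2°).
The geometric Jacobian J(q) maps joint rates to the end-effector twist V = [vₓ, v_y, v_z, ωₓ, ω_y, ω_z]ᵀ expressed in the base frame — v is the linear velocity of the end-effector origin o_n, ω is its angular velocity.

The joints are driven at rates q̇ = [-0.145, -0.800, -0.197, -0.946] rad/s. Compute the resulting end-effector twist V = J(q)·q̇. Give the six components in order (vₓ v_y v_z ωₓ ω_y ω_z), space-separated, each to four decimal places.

0.1373 0.0143 0.4825 0.3487 0.1168 -0.9145

o_n = [0.7164, -0.2657, -0.7297]
J₁: ẑ×o_n = [0.2657, 0.7164, -0.0000], ω = ẑ
J2: z=[-0.9135, 0.4067, 0.0000] o=[-0.2684, -0.6029, 0.0000] → [-0.2968, -0.6666, -0.7087, -0.9135, 0.4067, 0.0000]
J3: z=[0.3449, 0.7747, 0.5299] o=[-0.1650, -0.3706, -0.4071] → [-0.3055, 0.5783, -0.6466, 0.3449, 0.7747, 0.5299]
J4: z=[0.3322, -0.6288, 0.7031] o=[0.3517, -0.2495, -0.5429] → [0.1288, 0.3184, 0.2239, 0.3322, -0.6288, 0.7031]
V = J·q̇ = [0.1373, 0.0143, 0.4825, 0.3487, 0.1168, -0.9145]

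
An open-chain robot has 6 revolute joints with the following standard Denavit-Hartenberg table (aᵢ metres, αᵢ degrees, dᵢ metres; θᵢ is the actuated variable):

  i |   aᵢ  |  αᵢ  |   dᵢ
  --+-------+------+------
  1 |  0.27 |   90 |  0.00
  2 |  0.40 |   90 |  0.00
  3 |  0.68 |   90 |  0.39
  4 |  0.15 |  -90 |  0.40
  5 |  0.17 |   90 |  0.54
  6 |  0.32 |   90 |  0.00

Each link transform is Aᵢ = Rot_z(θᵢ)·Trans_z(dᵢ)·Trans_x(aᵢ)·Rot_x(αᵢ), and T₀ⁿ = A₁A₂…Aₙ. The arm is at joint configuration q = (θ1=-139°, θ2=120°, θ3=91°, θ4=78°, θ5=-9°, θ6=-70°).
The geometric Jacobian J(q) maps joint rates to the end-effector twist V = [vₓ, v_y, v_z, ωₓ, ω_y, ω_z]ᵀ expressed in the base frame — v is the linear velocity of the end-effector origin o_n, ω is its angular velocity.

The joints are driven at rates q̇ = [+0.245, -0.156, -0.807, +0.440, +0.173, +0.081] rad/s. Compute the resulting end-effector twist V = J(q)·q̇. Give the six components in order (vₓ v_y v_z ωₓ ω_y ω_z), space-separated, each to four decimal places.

o_n = [-0.8044, 0.0191, 1.1508]
J₁: ẑ×o_n = [-0.0191, -0.8044, 0.0000], ω = ẑ
J2: z=[-0.6561, 0.7547, 0.0000] o=[-0.2038, -0.1771, 0.0000] → [0.8685, 0.7550, 0.3245, -0.6561, 0.7547, 0.0000]
J3: z=[-0.6536, -0.5682, 0.5000] o=[-0.0528, -0.0459, 0.3464] → [-0.4895, 0.1499, -0.4695, -0.6536, -0.5682, 0.5000]
J4: z=[0.3658, 0.3412, 0.8659] o=[-0.7583, 0.2417, 0.5311] → [0.4041, -0.2666, -0.0657, 0.3658, 0.3412, 0.8659]
J5: z=[0.5122, -0.8506, 0.1187] o=[-0.7285, 0.3182, 0.9504] → [-0.1349, -0.1116, -0.2177, 0.5122, -0.8506, 0.1187]
J6: z=[0.4829, 0.3995, 0.7792] o=[-0.5727, -0.1993, 1.1191] → [-0.1575, -0.1959, 0.1980, 0.4829, 0.3995, 0.7792]
V = J·q̇ = [0.3966, -0.5884, 0.2777, 0.9185, 0.3761, 0.3062]

0.3966 -0.5884 0.2777 0.9185 0.3761 0.3062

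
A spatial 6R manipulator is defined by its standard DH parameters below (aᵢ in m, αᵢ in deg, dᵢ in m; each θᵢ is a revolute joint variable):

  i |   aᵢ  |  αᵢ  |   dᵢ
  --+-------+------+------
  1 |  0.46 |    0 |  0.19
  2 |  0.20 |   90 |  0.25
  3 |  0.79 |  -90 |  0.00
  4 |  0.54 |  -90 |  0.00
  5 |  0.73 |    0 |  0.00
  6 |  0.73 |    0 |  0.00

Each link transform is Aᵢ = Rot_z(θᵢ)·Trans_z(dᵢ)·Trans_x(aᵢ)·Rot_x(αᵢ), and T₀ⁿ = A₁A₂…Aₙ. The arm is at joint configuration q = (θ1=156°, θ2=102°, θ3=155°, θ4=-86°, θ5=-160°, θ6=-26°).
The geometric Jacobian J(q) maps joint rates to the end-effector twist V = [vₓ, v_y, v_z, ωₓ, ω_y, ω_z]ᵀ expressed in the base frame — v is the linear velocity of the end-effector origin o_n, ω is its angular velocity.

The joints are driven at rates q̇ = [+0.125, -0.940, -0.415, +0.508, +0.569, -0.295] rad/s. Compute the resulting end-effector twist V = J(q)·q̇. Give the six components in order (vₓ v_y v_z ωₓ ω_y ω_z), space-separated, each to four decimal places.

o_n = [0.5417, 0.5287, 0.5910]
J₁: ẑ×o_n = [-0.5287, 0.5417, 0.0000], ω = ẑ
J2: z=[0.0000, 0.0000, 1.0000] o=[-0.4202, 0.1871, 0.1900] → [-0.3416, 0.9619, 0.0000, 0.0000, 0.0000, 1.0000]
J3: z=[-0.9781, 0.2079, 0.0000] o=[-0.4618, -0.0085, 0.4400] → [0.0314, 0.1477, -0.7341, -0.9781, 0.2079, 0.0000]
J4: z=[0.0879, 0.4134, -0.9063] o=[-0.3130, 0.6918, 0.7739] → [-0.2234, -0.7585, -0.3676, 0.0879, 0.4134, -0.9063]
J5: z=[0.2562, 0.8698, 0.4216] o=[-0.8328, 0.8372, 0.7898] → [-0.0428, 0.6304, -1.2746, 0.2562, 0.8698, 0.4216]
J6: z=[0.2562, 0.8698, 0.4216] o=[-0.1505, 0.7557, 0.5433] → [0.1372, 0.2796, -0.6602, 0.2562, 0.8698, 0.4216]
V = J·q̇ = [0.0636, -1.0069, -0.4126, 0.5208, 0.3621, -1.1599]

0.0636 -1.0069 -0.4126 0.5208 0.3621 -1.1599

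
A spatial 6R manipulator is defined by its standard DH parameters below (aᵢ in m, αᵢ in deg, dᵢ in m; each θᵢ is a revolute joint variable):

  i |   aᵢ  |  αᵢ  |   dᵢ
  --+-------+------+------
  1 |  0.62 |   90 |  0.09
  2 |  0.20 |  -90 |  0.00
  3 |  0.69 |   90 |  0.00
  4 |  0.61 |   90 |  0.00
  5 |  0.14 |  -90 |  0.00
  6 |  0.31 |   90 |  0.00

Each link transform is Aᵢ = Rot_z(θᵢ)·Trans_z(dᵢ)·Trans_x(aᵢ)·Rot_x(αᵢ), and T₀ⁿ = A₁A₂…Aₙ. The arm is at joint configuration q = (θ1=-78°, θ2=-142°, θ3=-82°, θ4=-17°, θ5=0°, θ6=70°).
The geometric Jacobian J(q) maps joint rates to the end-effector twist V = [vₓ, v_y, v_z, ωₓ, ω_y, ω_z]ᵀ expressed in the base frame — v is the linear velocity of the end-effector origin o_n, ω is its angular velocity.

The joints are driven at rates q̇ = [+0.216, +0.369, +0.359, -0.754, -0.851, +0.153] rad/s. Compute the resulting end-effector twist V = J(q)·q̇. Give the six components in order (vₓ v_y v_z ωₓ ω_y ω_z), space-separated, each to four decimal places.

0.0694 0.5924 -0.0768 -0.4732 -0.3314 -1.0959

o_n = [-1.4804, -0.6265, -0.1920]
J₁: ẑ×o_n = [0.6265, -1.4804, 0.0000], ω = ẑ
J2: z=[-0.9781, -0.2079, 0.0000] o=[0.1289, -0.6065, 0.0900] → [0.0586, -0.2758, -0.3150, -0.9781, -0.2079, 0.0000]
J3: z=[0.1280, -0.6022, -0.7880] o=[0.0961, -0.4523, -0.0331] → [-0.0416, 1.2626, -0.9717, 0.1280, -0.6022, -0.7880]
J4: z=[0.0261, -0.7922, 0.6097] o=[-0.5879, -0.5203, -0.0923] → [0.1437, -0.5415, -0.7098, 0.0261, -0.7922, 0.6097]
J5: z=[0.1675, 0.6047, 0.7786] o=[-1.1891, -0.4705, -0.0017] → [0.0064, -0.1949, 0.1500, 0.1675, 0.6047, 0.7786]
J6: z=[0.0261, -0.7922, 0.6097] o=[-1.3271, -0.4590, 0.0191] → [0.2693, -0.0879, -0.1258, 0.0261, -0.7922, 0.6097]
V = J·q̇ = [0.0694, 0.5924, -0.0768, -0.4732, -0.3314, -1.0959]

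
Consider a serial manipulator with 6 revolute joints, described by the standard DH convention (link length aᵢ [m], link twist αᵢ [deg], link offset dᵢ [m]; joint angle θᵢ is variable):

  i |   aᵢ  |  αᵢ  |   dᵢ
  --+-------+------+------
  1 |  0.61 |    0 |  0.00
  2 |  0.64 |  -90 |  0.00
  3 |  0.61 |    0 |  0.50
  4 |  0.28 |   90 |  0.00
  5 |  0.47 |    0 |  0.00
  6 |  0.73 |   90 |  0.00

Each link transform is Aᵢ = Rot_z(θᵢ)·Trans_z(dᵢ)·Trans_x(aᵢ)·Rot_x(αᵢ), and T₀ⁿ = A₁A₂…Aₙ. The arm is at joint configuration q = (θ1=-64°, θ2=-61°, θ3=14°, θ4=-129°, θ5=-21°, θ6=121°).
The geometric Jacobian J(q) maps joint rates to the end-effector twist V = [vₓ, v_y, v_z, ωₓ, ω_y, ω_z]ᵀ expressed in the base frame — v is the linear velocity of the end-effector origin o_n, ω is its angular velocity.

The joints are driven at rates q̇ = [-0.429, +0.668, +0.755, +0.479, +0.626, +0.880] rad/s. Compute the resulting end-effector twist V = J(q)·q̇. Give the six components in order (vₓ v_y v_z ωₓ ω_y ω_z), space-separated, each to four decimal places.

o_n = [0.5648, -1.9549, 0.3890]
J₁: ẑ×o_n = [1.9549, 0.5648, -0.0000], ω = ẑ
J2: z=[0.0000, 0.0000, 1.0000] o=[0.2674, -0.5483, 0.0000] → [1.4067, 0.2974, -0.0000, 0.0000, 0.0000, 1.0000]
J3: z=[0.8192, -0.5736, 0.0000] o=[-0.0997, -1.0725, 0.0000] → [-0.2231, -0.3186, -0.3417, 0.8192, -0.5736, 0.0000]
J4: z=[0.8192, -0.5736, 0.0000] o=[-0.0296, -1.8441, -0.1476] → [-0.3078, -0.4395, 0.2502, 0.8192, -0.5736, 0.0000]
J5: z=[0.5198, 0.7424, -0.4226] o=[0.0383, -1.7472, 0.1062] → [0.1222, -0.3695, -0.4989, 0.5198, 0.7424, -0.4226]
J6: z=[0.5198, 0.7424, -0.4226] o=[0.0067, -1.4987, 0.5039] → [-0.2781, -0.1762, -0.6516, 0.5198, 0.7424, -0.4226]
V = J·q̇ = [-0.3831, -0.8811, -1.0238, 1.7937, 0.4103, -0.3975]

-0.3831 -0.8811 -1.0238 1.7937 0.4103 -0.3975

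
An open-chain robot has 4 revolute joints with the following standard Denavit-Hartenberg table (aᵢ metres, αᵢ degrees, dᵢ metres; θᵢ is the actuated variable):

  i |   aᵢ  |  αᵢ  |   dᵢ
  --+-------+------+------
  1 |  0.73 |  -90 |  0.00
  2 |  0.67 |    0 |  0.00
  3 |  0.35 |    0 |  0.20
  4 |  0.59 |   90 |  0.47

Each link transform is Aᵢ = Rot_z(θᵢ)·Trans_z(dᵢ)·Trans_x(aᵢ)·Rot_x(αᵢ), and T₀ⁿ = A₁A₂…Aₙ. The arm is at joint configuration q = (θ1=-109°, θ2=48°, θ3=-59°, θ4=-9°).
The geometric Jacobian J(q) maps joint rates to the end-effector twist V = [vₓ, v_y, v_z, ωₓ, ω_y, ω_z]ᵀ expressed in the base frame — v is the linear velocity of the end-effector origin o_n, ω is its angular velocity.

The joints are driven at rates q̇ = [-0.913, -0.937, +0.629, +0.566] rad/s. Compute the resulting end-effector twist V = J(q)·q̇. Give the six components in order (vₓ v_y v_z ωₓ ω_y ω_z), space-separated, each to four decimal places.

o_n = [-0.0425, -2.1813, -0.2293]
J₁: ẑ×o_n = [2.1813, -0.0425, 0.0000], ω = ẑ
J2: z=[0.9455, -0.3256, 0.0000] o=[-0.2377, -0.6902, 0.0000] → [0.0747, 0.2168, -1.3463, 0.9455, -0.3256, 0.0000]
J3: z=[0.9455, -0.3256, 0.0000] o=[-0.3836, -1.1141, -0.4979] → [-0.0874, -0.2539, -0.8980, 0.9455, -0.3256, 0.0000]
J4: z=[0.9455, -0.3256, 0.0000] o=[-0.3064, -1.5041, -0.4311] → [-0.0657, -0.1908, -0.5544, 0.9455, -0.3256, 0.0000]
V = J·q̇ = [-2.1537, -0.4321, 0.3829, 0.2439, -0.0840, -0.9130]

-2.1537 -0.4321 0.3829 0.2439 -0.0840 -0.9130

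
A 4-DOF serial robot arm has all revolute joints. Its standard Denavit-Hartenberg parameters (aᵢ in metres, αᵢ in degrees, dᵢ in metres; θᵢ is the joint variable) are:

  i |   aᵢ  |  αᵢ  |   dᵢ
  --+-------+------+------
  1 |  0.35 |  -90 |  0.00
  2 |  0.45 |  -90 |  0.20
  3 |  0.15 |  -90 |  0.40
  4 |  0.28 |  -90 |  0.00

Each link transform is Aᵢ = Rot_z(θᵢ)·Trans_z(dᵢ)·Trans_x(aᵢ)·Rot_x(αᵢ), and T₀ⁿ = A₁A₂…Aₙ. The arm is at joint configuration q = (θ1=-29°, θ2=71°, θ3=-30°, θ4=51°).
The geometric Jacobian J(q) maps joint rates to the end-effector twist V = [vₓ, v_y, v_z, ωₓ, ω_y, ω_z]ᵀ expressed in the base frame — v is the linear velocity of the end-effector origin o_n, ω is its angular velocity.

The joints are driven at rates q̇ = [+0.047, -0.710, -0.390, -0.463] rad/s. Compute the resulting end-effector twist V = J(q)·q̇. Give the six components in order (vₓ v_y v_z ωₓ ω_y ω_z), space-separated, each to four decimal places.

0.4786 -0.0594 -0.0020 0.1068 -0.4125 0.3929

o_n = [0.5399, 0.1159, -0.7520]
J₁: ẑ×o_n = [-0.1159, 0.5399, 0.0000], ω = ẑ
J2: z=[0.4848, 0.8746, 0.0000] o=[0.3061, -0.1697, 0.0000] → [-0.6577, 0.3646, -0.0660, 0.4848, 0.8746, 0.0000]
J3: z=[-0.8270, 0.4584, -0.3256] o=[0.5312, -0.0658, -0.4255] → [-0.0905, -0.2728, -0.1542, -0.8270, 0.4584, -0.3256]
J4: z=[-0.2775, -0.8364, -0.4728] o=[0.2738, 0.1627, -0.6785] → [0.0393, -0.1462, 0.2355, -0.2775, -0.8364, -0.4728]
V = J·q̇ = [0.4786, -0.0594, -0.0020, 0.1068, -0.4125, 0.3929]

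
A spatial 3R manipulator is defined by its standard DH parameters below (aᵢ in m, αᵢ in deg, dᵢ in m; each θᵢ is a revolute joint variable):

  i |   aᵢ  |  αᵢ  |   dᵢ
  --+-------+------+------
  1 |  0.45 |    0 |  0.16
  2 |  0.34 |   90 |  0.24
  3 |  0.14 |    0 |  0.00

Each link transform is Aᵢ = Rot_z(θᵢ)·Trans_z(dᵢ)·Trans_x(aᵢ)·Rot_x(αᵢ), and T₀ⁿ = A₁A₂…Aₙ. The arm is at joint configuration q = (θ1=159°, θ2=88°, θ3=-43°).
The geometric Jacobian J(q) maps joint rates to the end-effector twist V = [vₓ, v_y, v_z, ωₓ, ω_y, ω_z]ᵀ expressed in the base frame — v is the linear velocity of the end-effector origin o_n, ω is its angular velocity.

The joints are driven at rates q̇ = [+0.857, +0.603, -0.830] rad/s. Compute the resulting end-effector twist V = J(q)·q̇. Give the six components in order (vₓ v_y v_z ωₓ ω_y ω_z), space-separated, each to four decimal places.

0.4873 -0.5395 -0.0850 0.7640 -0.3243 1.4600

o_n = [-0.5930, -0.2460, 0.3045]
J₁: ẑ×o_n = [0.2460, -0.5930, 0.0000], ω = ẑ
J2: z=[0.0000, 0.0000, 1.0000] o=[-0.4201, 0.1613, 0.1600] → [0.4072, -0.1729, 0.0000, 0.0000, 0.0000, 1.0000]
J3: z=[-0.9205, 0.3907, 0.0000] o=[-0.5530, -0.1517, 0.4000] → [-0.0373, -0.0879, 0.1024, -0.9205, 0.3907, 0.0000]
V = J·q̇ = [0.4873, -0.5395, -0.0850, 0.7640, -0.3243, 1.4600]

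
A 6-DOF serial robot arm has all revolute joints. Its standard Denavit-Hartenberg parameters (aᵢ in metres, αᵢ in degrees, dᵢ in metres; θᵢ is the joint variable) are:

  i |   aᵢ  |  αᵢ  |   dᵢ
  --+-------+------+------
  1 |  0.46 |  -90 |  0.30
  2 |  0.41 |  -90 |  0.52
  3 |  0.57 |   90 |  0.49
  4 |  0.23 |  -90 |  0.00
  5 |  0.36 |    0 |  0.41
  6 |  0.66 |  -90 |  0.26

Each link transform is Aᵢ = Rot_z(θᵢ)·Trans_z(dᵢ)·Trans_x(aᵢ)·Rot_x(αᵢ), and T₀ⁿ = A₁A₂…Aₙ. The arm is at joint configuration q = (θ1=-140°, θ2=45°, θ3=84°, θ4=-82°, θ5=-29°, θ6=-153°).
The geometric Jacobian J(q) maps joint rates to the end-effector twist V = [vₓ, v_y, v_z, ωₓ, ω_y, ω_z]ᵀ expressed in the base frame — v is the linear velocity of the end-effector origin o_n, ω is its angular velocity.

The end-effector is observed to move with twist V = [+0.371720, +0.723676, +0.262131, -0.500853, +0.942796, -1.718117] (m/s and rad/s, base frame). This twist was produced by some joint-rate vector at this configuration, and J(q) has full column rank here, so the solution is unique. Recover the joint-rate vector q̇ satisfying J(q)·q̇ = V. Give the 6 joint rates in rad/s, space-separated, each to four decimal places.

o_n = [-0.7814, 0.2255, -0.6792]
J₁: ẑ×o_n = [-0.2255, -0.7814, 0.0000], ω = ẑ
J2: z=[0.6428, -0.7660, 0.0000] o=[-0.3524, -0.2957, 0.3000] → [0.7501, 0.6294, 0.0063, 0.6428, -0.7660, 0.0000]
J3: z=[0.5417, 0.4545, -0.7071] o=[-0.2402, -0.8804, 0.0101] → [0.4687, 0.7561, 0.8450, 0.5417, 0.4545, -0.7071]
J4: z=[-0.4715, -0.5321, -0.7032] o=[-0.3715, -0.2505, -0.3785] → [0.4947, 0.1465, -0.4426, -0.4715, -0.5321, -0.7032]
J5: z=[-0.6137, 0.7706, -0.1716] o=[-0.5171, -0.3311, -0.2198] → [-0.2585, -0.2366, -0.1379, -0.6137, 0.7706, -0.1716]
J6: z=[-0.6137, 0.7706, -0.1716] o=[-1.0504, -0.2185, -0.1957] → [-0.2964, -0.3429, -0.4797, -0.6137, 0.7706, -0.1716]
q̇ = J⁺·V = [-0.4920, -0.3660, 0.9190, 0.6350, 0.3850, 0.3710]

-0.4920 -0.3660 0.9190 0.6350 0.3850 0.3710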